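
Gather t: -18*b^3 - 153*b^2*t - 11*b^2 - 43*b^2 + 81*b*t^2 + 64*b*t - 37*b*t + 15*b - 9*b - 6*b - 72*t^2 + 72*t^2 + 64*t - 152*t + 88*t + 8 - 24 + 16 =-18*b^3 - 54*b^2 + 81*b*t^2 + t*(-153*b^2 + 27*b)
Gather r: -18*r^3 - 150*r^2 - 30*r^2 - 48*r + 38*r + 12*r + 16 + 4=-18*r^3 - 180*r^2 + 2*r + 20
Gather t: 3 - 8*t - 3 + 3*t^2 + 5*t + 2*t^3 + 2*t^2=2*t^3 + 5*t^2 - 3*t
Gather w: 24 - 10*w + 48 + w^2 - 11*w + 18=w^2 - 21*w + 90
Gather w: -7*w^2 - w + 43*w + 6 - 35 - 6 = -7*w^2 + 42*w - 35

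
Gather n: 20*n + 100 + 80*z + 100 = 20*n + 80*z + 200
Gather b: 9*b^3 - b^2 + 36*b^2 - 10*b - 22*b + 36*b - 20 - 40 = 9*b^3 + 35*b^2 + 4*b - 60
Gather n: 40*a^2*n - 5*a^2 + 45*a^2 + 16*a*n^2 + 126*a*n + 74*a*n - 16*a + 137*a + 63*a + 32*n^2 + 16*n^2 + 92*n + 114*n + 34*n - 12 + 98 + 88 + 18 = 40*a^2 + 184*a + n^2*(16*a + 48) + n*(40*a^2 + 200*a + 240) + 192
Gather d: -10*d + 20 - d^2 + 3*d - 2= -d^2 - 7*d + 18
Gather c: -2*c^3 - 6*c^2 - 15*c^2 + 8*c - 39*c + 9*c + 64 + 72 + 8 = -2*c^3 - 21*c^2 - 22*c + 144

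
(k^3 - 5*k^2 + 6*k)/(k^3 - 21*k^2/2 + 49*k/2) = 2*(k^2 - 5*k + 6)/(2*k^2 - 21*k + 49)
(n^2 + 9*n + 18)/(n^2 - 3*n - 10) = (n^2 + 9*n + 18)/(n^2 - 3*n - 10)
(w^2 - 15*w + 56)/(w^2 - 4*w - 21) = (w - 8)/(w + 3)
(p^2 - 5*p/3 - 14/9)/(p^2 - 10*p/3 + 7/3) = (p + 2/3)/(p - 1)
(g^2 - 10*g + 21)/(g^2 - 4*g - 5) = (-g^2 + 10*g - 21)/(-g^2 + 4*g + 5)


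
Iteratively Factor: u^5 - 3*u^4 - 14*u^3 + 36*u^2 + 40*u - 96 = (u - 2)*(u^4 - u^3 - 16*u^2 + 4*u + 48) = (u - 4)*(u - 2)*(u^3 + 3*u^2 - 4*u - 12) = (u - 4)*(u - 2)*(u + 2)*(u^2 + u - 6) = (u - 4)*(u - 2)^2*(u + 2)*(u + 3)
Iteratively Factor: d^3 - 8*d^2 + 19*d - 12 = (d - 3)*(d^2 - 5*d + 4) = (d - 3)*(d - 1)*(d - 4)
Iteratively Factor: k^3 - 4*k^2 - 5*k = (k)*(k^2 - 4*k - 5) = k*(k - 5)*(k + 1)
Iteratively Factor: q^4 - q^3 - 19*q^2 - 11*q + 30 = (q + 3)*(q^3 - 4*q^2 - 7*q + 10) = (q - 1)*(q + 3)*(q^2 - 3*q - 10) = (q - 1)*(q + 2)*(q + 3)*(q - 5)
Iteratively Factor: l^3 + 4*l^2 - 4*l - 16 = (l - 2)*(l^2 + 6*l + 8) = (l - 2)*(l + 2)*(l + 4)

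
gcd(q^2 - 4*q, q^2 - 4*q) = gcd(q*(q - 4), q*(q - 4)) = q^2 - 4*q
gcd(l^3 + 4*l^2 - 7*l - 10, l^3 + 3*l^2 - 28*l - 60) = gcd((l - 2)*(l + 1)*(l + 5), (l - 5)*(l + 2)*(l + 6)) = 1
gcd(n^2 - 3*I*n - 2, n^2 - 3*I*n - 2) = n^2 - 3*I*n - 2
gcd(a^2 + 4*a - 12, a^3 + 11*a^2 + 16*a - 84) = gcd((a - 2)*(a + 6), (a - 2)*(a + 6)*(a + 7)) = a^2 + 4*a - 12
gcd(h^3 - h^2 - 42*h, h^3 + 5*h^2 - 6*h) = h^2 + 6*h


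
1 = 1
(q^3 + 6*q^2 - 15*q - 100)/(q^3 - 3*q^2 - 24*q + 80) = (q + 5)/(q - 4)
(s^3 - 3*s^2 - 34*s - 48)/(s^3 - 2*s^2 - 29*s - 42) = (s - 8)/(s - 7)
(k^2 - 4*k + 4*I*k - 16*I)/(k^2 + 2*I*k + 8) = (k - 4)/(k - 2*I)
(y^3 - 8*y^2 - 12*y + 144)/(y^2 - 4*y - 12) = (y^2 - 2*y - 24)/(y + 2)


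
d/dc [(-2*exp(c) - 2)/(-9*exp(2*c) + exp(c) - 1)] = 2*(-(exp(c) + 1)*(18*exp(c) - 1) + 9*exp(2*c) - exp(c) + 1)*exp(c)/(9*exp(2*c) - exp(c) + 1)^2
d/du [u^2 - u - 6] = 2*u - 1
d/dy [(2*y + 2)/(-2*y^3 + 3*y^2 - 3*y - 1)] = 2*(4*y^3 + 3*y^2 - 6*y + 2)/(4*y^6 - 12*y^5 + 21*y^4 - 14*y^3 + 3*y^2 + 6*y + 1)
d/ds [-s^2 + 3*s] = 3 - 2*s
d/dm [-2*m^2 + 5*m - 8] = 5 - 4*m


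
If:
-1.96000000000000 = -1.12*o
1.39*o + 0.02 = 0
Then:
No Solution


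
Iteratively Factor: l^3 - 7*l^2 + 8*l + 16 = (l - 4)*(l^2 - 3*l - 4) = (l - 4)*(l + 1)*(l - 4)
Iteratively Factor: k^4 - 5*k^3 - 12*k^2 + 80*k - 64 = (k - 4)*(k^3 - k^2 - 16*k + 16) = (k - 4)*(k + 4)*(k^2 - 5*k + 4) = (k - 4)*(k - 1)*(k + 4)*(k - 4)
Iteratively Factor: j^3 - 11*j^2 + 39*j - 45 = (j - 5)*(j^2 - 6*j + 9) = (j - 5)*(j - 3)*(j - 3)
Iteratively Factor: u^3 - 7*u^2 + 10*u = (u - 2)*(u^2 - 5*u) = (u - 5)*(u - 2)*(u)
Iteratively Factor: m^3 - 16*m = (m)*(m^2 - 16) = m*(m + 4)*(m - 4)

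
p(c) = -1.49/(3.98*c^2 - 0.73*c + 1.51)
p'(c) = -1.49*(0.73 - 7.96*c)/(3.98*c^2 - 0.73*c + 1.51)^2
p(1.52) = -0.16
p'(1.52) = 0.18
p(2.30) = -0.07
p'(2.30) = 0.06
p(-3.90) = -0.02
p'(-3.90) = -0.01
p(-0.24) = -0.78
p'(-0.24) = -1.07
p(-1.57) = -0.12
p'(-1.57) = -0.13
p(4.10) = -0.02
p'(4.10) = 0.01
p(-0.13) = -0.89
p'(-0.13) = -0.94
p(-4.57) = -0.02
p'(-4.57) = -0.01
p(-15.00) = -0.00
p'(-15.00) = -0.00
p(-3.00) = -0.04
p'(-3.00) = -0.02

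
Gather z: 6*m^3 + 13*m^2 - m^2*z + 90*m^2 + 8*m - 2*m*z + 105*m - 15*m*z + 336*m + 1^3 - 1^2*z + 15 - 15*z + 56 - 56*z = 6*m^3 + 103*m^2 + 449*m + z*(-m^2 - 17*m - 72) + 72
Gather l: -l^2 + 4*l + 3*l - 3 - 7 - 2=-l^2 + 7*l - 12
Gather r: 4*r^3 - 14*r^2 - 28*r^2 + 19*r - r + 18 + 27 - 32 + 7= 4*r^3 - 42*r^2 + 18*r + 20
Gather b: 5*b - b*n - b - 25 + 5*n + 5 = b*(4 - n) + 5*n - 20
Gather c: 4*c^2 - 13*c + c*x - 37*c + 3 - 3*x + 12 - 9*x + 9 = 4*c^2 + c*(x - 50) - 12*x + 24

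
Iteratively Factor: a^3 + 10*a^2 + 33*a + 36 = (a + 4)*(a^2 + 6*a + 9) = (a + 3)*(a + 4)*(a + 3)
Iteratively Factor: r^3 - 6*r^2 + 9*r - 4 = (r - 4)*(r^2 - 2*r + 1) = (r - 4)*(r - 1)*(r - 1)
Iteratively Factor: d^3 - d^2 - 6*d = (d - 3)*(d^2 + 2*d) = d*(d - 3)*(d + 2)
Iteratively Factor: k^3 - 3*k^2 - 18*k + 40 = (k + 4)*(k^2 - 7*k + 10) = (k - 2)*(k + 4)*(k - 5)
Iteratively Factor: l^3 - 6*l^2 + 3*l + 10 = (l - 2)*(l^2 - 4*l - 5) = (l - 5)*(l - 2)*(l + 1)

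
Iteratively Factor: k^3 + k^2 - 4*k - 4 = (k + 1)*(k^2 - 4) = (k + 1)*(k + 2)*(k - 2)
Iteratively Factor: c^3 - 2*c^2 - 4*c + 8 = (c - 2)*(c^2 - 4) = (c - 2)^2*(c + 2)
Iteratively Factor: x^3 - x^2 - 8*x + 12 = (x + 3)*(x^2 - 4*x + 4) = (x - 2)*(x + 3)*(x - 2)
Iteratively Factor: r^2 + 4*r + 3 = (r + 1)*(r + 3)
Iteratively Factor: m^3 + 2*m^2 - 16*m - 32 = (m - 4)*(m^2 + 6*m + 8) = (m - 4)*(m + 4)*(m + 2)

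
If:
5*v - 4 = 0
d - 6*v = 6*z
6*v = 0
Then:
No Solution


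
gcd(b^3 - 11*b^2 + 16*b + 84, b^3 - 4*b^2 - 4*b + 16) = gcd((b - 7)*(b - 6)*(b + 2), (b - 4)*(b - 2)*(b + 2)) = b + 2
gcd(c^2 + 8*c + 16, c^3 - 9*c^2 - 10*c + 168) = c + 4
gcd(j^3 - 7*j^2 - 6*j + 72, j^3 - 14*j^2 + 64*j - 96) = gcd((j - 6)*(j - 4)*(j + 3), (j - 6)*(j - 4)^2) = j^2 - 10*j + 24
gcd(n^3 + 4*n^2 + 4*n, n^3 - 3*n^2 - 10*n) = n^2 + 2*n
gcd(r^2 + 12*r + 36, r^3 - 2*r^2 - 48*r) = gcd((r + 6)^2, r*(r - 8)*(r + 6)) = r + 6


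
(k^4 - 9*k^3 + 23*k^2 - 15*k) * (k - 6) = k^5 - 15*k^4 + 77*k^3 - 153*k^2 + 90*k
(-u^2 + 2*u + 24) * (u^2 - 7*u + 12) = -u^4 + 9*u^3 - 2*u^2 - 144*u + 288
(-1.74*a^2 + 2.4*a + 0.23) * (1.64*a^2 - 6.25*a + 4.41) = -2.8536*a^4 + 14.811*a^3 - 22.2962*a^2 + 9.1465*a + 1.0143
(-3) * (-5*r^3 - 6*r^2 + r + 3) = 15*r^3 + 18*r^2 - 3*r - 9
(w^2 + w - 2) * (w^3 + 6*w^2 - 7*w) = w^5 + 7*w^4 - 3*w^3 - 19*w^2 + 14*w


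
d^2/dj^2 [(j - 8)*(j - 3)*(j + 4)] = 6*j - 14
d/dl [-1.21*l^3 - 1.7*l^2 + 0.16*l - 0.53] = -3.63*l^2 - 3.4*l + 0.16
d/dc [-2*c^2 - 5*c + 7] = -4*c - 5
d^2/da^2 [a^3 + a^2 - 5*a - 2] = 6*a + 2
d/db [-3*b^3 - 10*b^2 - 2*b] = -9*b^2 - 20*b - 2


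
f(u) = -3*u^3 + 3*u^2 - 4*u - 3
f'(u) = -9*u^2 + 6*u - 4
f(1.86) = -19.37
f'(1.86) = -23.98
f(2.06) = -24.73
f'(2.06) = -29.83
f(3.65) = -123.51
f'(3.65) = -102.00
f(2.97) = -67.01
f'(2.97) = -65.57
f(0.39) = -4.28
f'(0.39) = -3.03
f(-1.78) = 30.54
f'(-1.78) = -43.20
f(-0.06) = -2.75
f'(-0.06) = -4.39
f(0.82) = -5.92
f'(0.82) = -5.13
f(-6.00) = 777.00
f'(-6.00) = -364.00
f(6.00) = -567.00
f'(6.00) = -292.00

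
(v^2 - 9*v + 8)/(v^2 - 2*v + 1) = (v - 8)/(v - 1)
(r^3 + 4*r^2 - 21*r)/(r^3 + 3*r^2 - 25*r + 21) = r/(r - 1)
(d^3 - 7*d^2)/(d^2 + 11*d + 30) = d^2*(d - 7)/(d^2 + 11*d + 30)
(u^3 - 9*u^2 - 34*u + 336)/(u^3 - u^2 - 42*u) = (u - 8)/u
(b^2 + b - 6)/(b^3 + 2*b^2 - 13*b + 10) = (b + 3)/(b^2 + 4*b - 5)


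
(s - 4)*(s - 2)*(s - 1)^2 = s^4 - 8*s^3 + 21*s^2 - 22*s + 8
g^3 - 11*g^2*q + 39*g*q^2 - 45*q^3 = (g - 5*q)*(g - 3*q)^2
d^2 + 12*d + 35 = (d + 5)*(d + 7)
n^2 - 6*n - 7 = (n - 7)*(n + 1)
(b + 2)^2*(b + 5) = b^3 + 9*b^2 + 24*b + 20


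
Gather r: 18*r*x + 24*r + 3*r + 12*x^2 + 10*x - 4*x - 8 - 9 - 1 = r*(18*x + 27) + 12*x^2 + 6*x - 18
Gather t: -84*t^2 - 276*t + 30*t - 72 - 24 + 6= -84*t^2 - 246*t - 90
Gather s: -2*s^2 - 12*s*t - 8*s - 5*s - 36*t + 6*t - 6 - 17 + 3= -2*s^2 + s*(-12*t - 13) - 30*t - 20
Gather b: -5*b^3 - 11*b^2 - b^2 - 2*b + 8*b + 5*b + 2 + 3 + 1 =-5*b^3 - 12*b^2 + 11*b + 6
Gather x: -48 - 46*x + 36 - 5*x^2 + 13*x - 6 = -5*x^2 - 33*x - 18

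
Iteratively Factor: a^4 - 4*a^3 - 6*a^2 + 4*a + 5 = (a + 1)*(a^3 - 5*a^2 - a + 5) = (a - 1)*(a + 1)*(a^2 - 4*a - 5) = (a - 1)*(a + 1)^2*(a - 5)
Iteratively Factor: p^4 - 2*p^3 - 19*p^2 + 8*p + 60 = (p - 2)*(p^3 - 19*p - 30) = (p - 2)*(p + 2)*(p^2 - 2*p - 15) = (p - 2)*(p + 2)*(p + 3)*(p - 5)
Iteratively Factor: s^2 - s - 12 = (s + 3)*(s - 4)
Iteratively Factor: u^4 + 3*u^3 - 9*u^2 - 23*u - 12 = (u + 1)*(u^3 + 2*u^2 - 11*u - 12) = (u + 1)*(u + 4)*(u^2 - 2*u - 3) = (u + 1)^2*(u + 4)*(u - 3)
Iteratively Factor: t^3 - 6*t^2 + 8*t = (t - 2)*(t^2 - 4*t) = t*(t - 2)*(t - 4)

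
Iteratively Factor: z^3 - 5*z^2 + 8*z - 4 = (z - 2)*(z^2 - 3*z + 2) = (z - 2)*(z - 1)*(z - 2)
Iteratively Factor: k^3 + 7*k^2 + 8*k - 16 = (k + 4)*(k^2 + 3*k - 4) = (k - 1)*(k + 4)*(k + 4)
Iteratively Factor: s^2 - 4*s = (s - 4)*(s)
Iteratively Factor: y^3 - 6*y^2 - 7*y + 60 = (y - 4)*(y^2 - 2*y - 15) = (y - 4)*(y + 3)*(y - 5)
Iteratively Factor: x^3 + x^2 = (x)*(x^2 + x) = x*(x + 1)*(x)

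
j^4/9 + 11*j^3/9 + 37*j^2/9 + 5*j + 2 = (j/3 + 1/3)*(j/3 + 1)*(j + 1)*(j + 6)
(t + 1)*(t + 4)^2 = t^3 + 9*t^2 + 24*t + 16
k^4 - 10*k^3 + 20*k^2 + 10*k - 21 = (k - 7)*(k - 3)*(k - 1)*(k + 1)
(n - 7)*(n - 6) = n^2 - 13*n + 42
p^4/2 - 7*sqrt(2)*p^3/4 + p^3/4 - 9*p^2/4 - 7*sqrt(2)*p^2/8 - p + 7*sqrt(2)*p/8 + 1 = (p/2 + 1/2)*(p - 1/2)*(p - 4*sqrt(2))*(p + sqrt(2)/2)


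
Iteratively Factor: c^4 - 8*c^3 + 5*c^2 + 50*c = (c + 2)*(c^3 - 10*c^2 + 25*c) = (c - 5)*(c + 2)*(c^2 - 5*c) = c*(c - 5)*(c + 2)*(c - 5)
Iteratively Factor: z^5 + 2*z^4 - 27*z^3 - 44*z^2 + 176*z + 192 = (z + 4)*(z^4 - 2*z^3 - 19*z^2 + 32*z + 48) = (z + 4)^2*(z^3 - 6*z^2 + 5*z + 12) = (z - 4)*(z + 4)^2*(z^2 - 2*z - 3) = (z - 4)*(z + 1)*(z + 4)^2*(z - 3)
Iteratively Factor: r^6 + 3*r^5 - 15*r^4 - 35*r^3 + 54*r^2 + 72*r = (r - 3)*(r^5 + 6*r^4 + 3*r^3 - 26*r^2 - 24*r) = (r - 3)*(r + 1)*(r^4 + 5*r^3 - 2*r^2 - 24*r) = (r - 3)*(r - 2)*(r + 1)*(r^3 + 7*r^2 + 12*r) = (r - 3)*(r - 2)*(r + 1)*(r + 4)*(r^2 + 3*r) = r*(r - 3)*(r - 2)*(r + 1)*(r + 4)*(r + 3)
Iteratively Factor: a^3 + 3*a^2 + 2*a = (a)*(a^2 + 3*a + 2) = a*(a + 2)*(a + 1)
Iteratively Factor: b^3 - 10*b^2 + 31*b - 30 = (b - 5)*(b^2 - 5*b + 6) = (b - 5)*(b - 3)*(b - 2)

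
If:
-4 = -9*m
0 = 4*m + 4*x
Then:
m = 4/9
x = -4/9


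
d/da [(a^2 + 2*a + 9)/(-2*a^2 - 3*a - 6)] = (a^2 + 24*a + 15)/(4*a^4 + 12*a^3 + 33*a^2 + 36*a + 36)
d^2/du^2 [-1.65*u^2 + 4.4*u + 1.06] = -3.30000000000000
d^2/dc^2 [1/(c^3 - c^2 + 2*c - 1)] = 2*((1 - 3*c)*(c^3 - c^2 + 2*c - 1) + (3*c^2 - 2*c + 2)^2)/(c^3 - c^2 + 2*c - 1)^3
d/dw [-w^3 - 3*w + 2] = -3*w^2 - 3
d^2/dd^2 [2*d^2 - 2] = 4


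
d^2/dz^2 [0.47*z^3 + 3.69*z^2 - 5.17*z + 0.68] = 2.82*z + 7.38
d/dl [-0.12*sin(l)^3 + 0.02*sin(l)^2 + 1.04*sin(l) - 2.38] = (-0.36*sin(l)^2 + 0.04*sin(l) + 1.04)*cos(l)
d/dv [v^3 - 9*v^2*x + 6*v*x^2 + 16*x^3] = 3*v^2 - 18*v*x + 6*x^2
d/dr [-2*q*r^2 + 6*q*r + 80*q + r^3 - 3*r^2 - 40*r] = -4*q*r + 6*q + 3*r^2 - 6*r - 40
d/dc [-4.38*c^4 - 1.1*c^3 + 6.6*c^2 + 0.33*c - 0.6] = -17.52*c^3 - 3.3*c^2 + 13.2*c + 0.33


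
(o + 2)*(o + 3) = o^2 + 5*o + 6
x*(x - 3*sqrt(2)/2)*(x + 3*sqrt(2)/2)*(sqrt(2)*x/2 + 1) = sqrt(2)*x^4/2 + x^3 - 9*sqrt(2)*x^2/4 - 9*x/2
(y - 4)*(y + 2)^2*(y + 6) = y^4 + 6*y^3 - 12*y^2 - 88*y - 96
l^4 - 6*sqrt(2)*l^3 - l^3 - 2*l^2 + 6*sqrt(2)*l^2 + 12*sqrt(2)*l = l*(l - 2)*(l + 1)*(l - 6*sqrt(2))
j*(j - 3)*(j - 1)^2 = j^4 - 5*j^3 + 7*j^2 - 3*j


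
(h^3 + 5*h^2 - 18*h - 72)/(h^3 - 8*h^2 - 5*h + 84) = (h + 6)/(h - 7)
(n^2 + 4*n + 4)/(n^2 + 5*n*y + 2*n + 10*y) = (n + 2)/(n + 5*y)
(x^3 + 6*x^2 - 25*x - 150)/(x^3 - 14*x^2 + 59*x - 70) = (x^2 + 11*x + 30)/(x^2 - 9*x + 14)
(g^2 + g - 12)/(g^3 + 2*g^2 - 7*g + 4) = (g - 3)/(g^2 - 2*g + 1)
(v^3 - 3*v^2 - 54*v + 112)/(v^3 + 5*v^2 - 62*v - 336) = (v - 2)/(v + 6)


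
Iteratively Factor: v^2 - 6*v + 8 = (v - 4)*(v - 2)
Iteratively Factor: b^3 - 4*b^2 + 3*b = (b)*(b^2 - 4*b + 3) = b*(b - 1)*(b - 3)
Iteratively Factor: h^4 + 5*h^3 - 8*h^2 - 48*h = (h - 3)*(h^3 + 8*h^2 + 16*h) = (h - 3)*(h + 4)*(h^2 + 4*h) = h*(h - 3)*(h + 4)*(h + 4)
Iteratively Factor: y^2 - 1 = (y - 1)*(y + 1)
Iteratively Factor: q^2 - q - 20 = (q - 5)*(q + 4)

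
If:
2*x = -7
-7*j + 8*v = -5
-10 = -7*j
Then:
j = 10/7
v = 5/8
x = -7/2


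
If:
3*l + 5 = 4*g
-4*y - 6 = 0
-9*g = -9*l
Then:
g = 5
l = 5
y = -3/2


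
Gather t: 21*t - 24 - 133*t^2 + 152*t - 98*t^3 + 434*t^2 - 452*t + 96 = -98*t^3 + 301*t^2 - 279*t + 72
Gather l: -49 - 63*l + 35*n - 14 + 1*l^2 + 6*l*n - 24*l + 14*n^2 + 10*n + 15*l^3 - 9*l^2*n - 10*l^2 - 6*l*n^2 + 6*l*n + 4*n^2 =15*l^3 + l^2*(-9*n - 9) + l*(-6*n^2 + 12*n - 87) + 18*n^2 + 45*n - 63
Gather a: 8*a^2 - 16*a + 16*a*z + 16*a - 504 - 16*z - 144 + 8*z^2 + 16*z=8*a^2 + 16*a*z + 8*z^2 - 648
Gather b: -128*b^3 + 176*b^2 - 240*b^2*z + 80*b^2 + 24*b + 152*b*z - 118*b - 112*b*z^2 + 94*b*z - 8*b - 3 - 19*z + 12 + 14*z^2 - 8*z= -128*b^3 + b^2*(256 - 240*z) + b*(-112*z^2 + 246*z - 102) + 14*z^2 - 27*z + 9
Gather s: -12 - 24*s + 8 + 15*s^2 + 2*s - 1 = 15*s^2 - 22*s - 5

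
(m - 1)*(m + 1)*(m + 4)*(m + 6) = m^4 + 10*m^3 + 23*m^2 - 10*m - 24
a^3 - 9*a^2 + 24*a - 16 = (a - 4)^2*(a - 1)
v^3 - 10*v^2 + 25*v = v*(v - 5)^2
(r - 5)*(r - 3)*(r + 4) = r^3 - 4*r^2 - 17*r + 60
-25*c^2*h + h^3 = h*(-5*c + h)*(5*c + h)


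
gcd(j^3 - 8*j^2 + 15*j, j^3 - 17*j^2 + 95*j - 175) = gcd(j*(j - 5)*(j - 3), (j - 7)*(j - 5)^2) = j - 5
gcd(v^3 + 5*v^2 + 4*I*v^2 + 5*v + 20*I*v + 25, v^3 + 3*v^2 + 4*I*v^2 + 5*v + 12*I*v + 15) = v^2 + 4*I*v + 5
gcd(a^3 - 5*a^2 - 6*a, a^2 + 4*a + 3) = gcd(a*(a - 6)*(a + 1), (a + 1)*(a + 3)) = a + 1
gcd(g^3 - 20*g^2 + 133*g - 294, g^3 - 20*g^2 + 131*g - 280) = g - 7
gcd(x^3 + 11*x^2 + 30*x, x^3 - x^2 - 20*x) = x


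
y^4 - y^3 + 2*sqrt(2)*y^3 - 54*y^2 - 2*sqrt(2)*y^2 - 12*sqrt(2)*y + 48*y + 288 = (y - 3)*(y + 2)*(y - 4*sqrt(2))*(y + 6*sqrt(2))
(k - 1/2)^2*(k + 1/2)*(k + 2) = k^4 + 3*k^3/2 - 5*k^2/4 - 3*k/8 + 1/4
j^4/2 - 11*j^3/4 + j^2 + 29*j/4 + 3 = (j/2 + 1/2)*(j - 4)*(j - 3)*(j + 1/2)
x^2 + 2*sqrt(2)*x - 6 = (x - sqrt(2))*(x + 3*sqrt(2))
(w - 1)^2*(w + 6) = w^3 + 4*w^2 - 11*w + 6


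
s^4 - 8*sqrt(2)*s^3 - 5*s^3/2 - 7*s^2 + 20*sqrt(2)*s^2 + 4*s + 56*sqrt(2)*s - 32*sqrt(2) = (s - 4)*(s - 1/2)*(s + 2)*(s - 8*sqrt(2))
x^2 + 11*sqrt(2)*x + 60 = (x + 5*sqrt(2))*(x + 6*sqrt(2))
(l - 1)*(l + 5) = l^2 + 4*l - 5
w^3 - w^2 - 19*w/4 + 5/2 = (w - 5/2)*(w - 1/2)*(w + 2)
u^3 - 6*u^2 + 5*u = u*(u - 5)*(u - 1)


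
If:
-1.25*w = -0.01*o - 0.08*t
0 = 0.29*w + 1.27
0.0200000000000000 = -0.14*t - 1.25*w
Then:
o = -859.08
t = 38.96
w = -4.38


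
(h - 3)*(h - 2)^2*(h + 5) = h^4 - 2*h^3 - 19*h^2 + 68*h - 60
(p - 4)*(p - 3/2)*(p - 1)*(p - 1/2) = p^4 - 7*p^3 + 59*p^2/4 - 47*p/4 + 3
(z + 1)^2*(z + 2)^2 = z^4 + 6*z^3 + 13*z^2 + 12*z + 4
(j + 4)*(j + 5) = j^2 + 9*j + 20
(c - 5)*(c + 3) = c^2 - 2*c - 15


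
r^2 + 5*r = r*(r + 5)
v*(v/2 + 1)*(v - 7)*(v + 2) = v^4/2 - 3*v^3/2 - 12*v^2 - 14*v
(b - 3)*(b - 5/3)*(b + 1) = b^3 - 11*b^2/3 + b/3 + 5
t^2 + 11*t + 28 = (t + 4)*(t + 7)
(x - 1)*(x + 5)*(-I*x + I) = -I*x^3 - 3*I*x^2 + 9*I*x - 5*I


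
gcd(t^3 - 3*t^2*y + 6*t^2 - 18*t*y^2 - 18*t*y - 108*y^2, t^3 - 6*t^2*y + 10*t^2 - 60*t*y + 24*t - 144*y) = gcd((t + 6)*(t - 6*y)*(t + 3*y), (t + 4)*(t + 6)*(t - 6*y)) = -t^2 + 6*t*y - 6*t + 36*y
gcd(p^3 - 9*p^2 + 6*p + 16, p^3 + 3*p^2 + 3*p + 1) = p + 1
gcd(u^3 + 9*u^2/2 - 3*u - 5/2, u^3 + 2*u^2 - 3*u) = u - 1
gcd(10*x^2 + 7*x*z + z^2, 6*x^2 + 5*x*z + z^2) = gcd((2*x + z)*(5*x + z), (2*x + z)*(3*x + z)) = 2*x + z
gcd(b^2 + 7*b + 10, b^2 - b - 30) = b + 5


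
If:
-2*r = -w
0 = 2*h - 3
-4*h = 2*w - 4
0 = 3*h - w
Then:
No Solution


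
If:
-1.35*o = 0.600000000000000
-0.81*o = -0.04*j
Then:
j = -9.00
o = -0.44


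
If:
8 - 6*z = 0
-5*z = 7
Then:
No Solution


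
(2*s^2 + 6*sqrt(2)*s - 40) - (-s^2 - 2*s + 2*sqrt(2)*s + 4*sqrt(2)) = 3*s^2 + 2*s + 4*sqrt(2)*s - 40 - 4*sqrt(2)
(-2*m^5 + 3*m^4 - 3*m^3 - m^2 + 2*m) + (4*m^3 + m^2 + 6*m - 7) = -2*m^5 + 3*m^4 + m^3 + 8*m - 7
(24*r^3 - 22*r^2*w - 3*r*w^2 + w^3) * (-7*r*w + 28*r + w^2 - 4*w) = -168*r^4*w + 672*r^4 + 178*r^3*w^2 - 712*r^3*w - r^2*w^3 + 4*r^2*w^2 - 10*r*w^4 + 40*r*w^3 + w^5 - 4*w^4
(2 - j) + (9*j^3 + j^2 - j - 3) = 9*j^3 + j^2 - 2*j - 1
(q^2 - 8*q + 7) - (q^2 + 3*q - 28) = 35 - 11*q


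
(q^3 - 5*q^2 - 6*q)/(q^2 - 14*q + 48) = q*(q + 1)/(q - 8)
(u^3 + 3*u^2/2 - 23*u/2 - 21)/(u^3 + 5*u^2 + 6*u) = (u - 7/2)/u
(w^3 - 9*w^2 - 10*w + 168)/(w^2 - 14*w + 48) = (w^2 - 3*w - 28)/(w - 8)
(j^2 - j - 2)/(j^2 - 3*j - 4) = (j - 2)/(j - 4)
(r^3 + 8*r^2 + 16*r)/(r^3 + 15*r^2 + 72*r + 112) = r/(r + 7)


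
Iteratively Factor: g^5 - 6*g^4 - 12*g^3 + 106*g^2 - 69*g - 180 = (g - 3)*(g^4 - 3*g^3 - 21*g^2 + 43*g + 60) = (g - 5)*(g - 3)*(g^3 + 2*g^2 - 11*g - 12) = (g - 5)*(g - 3)*(g + 4)*(g^2 - 2*g - 3) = (g - 5)*(g - 3)*(g + 1)*(g + 4)*(g - 3)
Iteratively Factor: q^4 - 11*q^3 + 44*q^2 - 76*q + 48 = (q - 3)*(q^3 - 8*q^2 + 20*q - 16) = (q - 4)*(q - 3)*(q^2 - 4*q + 4) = (q - 4)*(q - 3)*(q - 2)*(q - 2)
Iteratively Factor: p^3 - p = (p - 1)*(p^2 + p) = p*(p - 1)*(p + 1)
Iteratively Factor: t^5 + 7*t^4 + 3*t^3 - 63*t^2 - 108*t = (t + 4)*(t^4 + 3*t^3 - 9*t^2 - 27*t) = (t - 3)*(t + 4)*(t^3 + 6*t^2 + 9*t) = (t - 3)*(t + 3)*(t + 4)*(t^2 + 3*t) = (t - 3)*(t + 3)^2*(t + 4)*(t)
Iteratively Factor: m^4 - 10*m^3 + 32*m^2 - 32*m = (m - 4)*(m^3 - 6*m^2 + 8*m) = (m - 4)^2*(m^2 - 2*m) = (m - 4)^2*(m - 2)*(m)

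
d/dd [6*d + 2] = 6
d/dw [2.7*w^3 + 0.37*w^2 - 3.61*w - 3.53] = 8.1*w^2 + 0.74*w - 3.61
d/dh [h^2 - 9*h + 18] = 2*h - 9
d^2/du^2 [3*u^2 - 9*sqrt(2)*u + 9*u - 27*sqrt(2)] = 6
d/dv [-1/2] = 0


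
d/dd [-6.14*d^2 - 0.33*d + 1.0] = -12.28*d - 0.33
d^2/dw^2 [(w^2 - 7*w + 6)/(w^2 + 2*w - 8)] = 6*(-3*w^3 + 14*w^2 - 44*w + 8)/(w^6 + 6*w^5 - 12*w^4 - 88*w^3 + 96*w^2 + 384*w - 512)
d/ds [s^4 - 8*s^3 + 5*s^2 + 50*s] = 4*s^3 - 24*s^2 + 10*s + 50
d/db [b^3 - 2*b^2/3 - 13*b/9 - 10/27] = 3*b^2 - 4*b/3 - 13/9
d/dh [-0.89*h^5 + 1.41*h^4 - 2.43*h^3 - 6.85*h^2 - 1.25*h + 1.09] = -4.45*h^4 + 5.64*h^3 - 7.29*h^2 - 13.7*h - 1.25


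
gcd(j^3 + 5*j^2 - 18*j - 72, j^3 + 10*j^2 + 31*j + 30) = j + 3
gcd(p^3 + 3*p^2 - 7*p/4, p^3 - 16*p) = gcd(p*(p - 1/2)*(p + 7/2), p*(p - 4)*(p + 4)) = p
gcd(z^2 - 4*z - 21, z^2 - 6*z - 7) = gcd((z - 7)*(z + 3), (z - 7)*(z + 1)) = z - 7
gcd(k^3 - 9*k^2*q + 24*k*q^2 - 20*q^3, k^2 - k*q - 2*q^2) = -k + 2*q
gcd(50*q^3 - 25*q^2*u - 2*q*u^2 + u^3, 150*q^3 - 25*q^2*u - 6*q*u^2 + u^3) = 25*q^2 - u^2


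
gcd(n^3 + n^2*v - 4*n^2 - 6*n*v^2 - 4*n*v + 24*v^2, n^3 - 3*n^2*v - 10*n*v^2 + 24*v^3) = -n^2 - n*v + 6*v^2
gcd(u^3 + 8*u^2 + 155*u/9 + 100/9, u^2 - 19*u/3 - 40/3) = u + 5/3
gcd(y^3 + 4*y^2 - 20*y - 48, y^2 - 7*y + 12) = y - 4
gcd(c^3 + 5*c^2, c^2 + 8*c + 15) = c + 5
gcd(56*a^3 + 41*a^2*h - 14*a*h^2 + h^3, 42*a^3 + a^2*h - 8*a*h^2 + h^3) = 7*a - h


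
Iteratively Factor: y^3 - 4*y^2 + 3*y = (y - 1)*(y^2 - 3*y) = y*(y - 1)*(y - 3)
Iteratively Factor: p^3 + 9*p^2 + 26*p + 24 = (p + 4)*(p^2 + 5*p + 6) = (p + 2)*(p + 4)*(p + 3)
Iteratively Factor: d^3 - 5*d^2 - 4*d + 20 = (d + 2)*(d^2 - 7*d + 10) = (d - 2)*(d + 2)*(d - 5)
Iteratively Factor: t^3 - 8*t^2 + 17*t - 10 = (t - 2)*(t^2 - 6*t + 5) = (t - 2)*(t - 1)*(t - 5)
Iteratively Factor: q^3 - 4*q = (q + 2)*(q^2 - 2*q) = q*(q + 2)*(q - 2)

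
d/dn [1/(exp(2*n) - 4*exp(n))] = 2*(2 - exp(n))*exp(-n)/(exp(n) - 4)^2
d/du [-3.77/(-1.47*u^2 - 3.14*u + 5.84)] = (-11.0838*u - 11.8378)/(1.47*u^2 + 3.14*u - 5.84)^2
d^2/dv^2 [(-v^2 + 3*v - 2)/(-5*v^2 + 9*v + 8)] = 12*(-5*v^3 + 45*v^2 - 105*v + 87)/(125*v^6 - 675*v^5 + 615*v^4 + 1431*v^3 - 984*v^2 - 1728*v - 512)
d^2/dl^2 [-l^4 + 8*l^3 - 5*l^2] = -12*l^2 + 48*l - 10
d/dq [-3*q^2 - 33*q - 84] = -6*q - 33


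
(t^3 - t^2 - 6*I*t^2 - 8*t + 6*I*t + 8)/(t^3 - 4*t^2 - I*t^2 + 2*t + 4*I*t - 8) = (t^2 - t*(1 + 4*I) + 4*I)/(t^2 + t*(-4 + I) - 4*I)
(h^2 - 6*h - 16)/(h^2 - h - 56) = (h + 2)/(h + 7)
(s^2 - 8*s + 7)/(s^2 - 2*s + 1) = (s - 7)/(s - 1)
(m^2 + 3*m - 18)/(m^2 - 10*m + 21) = (m + 6)/(m - 7)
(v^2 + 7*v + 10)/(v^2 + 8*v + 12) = (v + 5)/(v + 6)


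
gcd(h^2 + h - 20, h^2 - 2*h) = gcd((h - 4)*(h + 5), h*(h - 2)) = 1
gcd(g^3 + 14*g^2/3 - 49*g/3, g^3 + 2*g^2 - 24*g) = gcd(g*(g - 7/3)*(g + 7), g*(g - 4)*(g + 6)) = g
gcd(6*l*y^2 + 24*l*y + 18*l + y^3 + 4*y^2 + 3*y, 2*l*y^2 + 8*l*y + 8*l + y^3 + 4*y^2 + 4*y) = 1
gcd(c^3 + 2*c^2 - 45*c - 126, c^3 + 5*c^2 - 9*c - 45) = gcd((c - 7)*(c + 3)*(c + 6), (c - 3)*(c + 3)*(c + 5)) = c + 3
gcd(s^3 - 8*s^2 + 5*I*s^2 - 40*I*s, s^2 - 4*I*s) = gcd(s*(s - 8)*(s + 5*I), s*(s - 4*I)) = s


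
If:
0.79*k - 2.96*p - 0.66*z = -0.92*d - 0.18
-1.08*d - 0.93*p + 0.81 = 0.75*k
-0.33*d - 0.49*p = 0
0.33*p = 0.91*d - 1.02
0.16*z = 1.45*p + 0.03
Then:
No Solution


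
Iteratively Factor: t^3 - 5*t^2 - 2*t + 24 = (t - 3)*(t^2 - 2*t - 8) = (t - 3)*(t + 2)*(t - 4)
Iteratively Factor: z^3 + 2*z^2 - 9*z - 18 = (z + 2)*(z^2 - 9) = (z + 2)*(z + 3)*(z - 3)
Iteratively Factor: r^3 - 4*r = (r)*(r^2 - 4) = r*(r - 2)*(r + 2)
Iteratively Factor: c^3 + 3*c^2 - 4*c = (c)*(c^2 + 3*c - 4) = c*(c - 1)*(c + 4)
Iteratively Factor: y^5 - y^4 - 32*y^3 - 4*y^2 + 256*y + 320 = (y - 4)*(y^4 + 3*y^3 - 20*y^2 - 84*y - 80) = (y - 5)*(y - 4)*(y^3 + 8*y^2 + 20*y + 16) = (y - 5)*(y - 4)*(y + 4)*(y^2 + 4*y + 4) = (y - 5)*(y - 4)*(y + 2)*(y + 4)*(y + 2)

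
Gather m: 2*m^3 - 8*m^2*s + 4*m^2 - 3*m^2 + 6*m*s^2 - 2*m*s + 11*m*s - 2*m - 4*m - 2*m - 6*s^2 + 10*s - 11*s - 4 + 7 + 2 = 2*m^3 + m^2*(1 - 8*s) + m*(6*s^2 + 9*s - 8) - 6*s^2 - s + 5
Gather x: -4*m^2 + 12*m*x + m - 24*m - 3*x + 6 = -4*m^2 - 23*m + x*(12*m - 3) + 6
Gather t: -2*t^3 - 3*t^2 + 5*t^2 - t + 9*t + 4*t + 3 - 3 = -2*t^3 + 2*t^2 + 12*t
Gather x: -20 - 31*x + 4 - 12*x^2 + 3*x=-12*x^2 - 28*x - 16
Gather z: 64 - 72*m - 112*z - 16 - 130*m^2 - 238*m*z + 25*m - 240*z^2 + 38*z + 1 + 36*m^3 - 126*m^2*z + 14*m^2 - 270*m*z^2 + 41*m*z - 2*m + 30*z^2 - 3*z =36*m^3 - 116*m^2 - 49*m + z^2*(-270*m - 210) + z*(-126*m^2 - 197*m - 77) + 49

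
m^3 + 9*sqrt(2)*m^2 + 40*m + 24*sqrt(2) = (m + sqrt(2))*(m + 2*sqrt(2))*(m + 6*sqrt(2))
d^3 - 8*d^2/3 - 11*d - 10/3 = (d - 5)*(d + 1/3)*(d + 2)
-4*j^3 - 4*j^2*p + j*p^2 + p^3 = (-2*j + p)*(j + p)*(2*j + p)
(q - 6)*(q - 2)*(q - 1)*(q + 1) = q^4 - 8*q^3 + 11*q^2 + 8*q - 12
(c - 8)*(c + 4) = c^2 - 4*c - 32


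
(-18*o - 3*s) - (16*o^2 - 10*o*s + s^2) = -16*o^2 + 10*o*s - 18*o - s^2 - 3*s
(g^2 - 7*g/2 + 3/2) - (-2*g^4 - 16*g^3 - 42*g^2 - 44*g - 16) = 2*g^4 + 16*g^3 + 43*g^2 + 81*g/2 + 35/2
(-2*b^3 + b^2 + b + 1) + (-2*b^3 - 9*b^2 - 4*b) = -4*b^3 - 8*b^2 - 3*b + 1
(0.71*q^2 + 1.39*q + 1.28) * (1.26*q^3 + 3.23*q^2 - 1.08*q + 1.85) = 0.8946*q^5 + 4.0447*q^4 + 5.3357*q^3 + 3.9467*q^2 + 1.1891*q + 2.368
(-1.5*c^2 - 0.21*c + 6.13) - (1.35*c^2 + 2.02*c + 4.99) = -2.85*c^2 - 2.23*c + 1.14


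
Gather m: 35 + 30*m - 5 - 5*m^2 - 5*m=-5*m^2 + 25*m + 30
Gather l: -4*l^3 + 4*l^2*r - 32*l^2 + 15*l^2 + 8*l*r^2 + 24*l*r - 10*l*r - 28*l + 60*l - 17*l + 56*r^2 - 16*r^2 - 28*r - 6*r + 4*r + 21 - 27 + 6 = -4*l^3 + l^2*(4*r - 17) + l*(8*r^2 + 14*r + 15) + 40*r^2 - 30*r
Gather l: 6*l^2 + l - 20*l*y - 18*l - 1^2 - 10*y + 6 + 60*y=6*l^2 + l*(-20*y - 17) + 50*y + 5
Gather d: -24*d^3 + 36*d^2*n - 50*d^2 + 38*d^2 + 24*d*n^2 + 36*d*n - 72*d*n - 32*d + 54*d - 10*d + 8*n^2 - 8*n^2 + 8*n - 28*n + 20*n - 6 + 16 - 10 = -24*d^3 + d^2*(36*n - 12) + d*(24*n^2 - 36*n + 12)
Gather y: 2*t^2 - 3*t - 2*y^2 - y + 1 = 2*t^2 - 3*t - 2*y^2 - y + 1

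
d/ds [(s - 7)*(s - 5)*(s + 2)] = 3*s^2 - 20*s + 11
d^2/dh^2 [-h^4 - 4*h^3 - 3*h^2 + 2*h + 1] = -12*h^2 - 24*h - 6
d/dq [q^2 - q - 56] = 2*q - 1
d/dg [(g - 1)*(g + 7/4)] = 2*g + 3/4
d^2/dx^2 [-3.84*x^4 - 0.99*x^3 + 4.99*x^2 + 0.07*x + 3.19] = -46.08*x^2 - 5.94*x + 9.98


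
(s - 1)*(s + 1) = s^2 - 1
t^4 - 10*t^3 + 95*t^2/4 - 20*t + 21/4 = (t - 7)*(t - 3/2)*(t - 1)*(t - 1/2)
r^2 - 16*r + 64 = (r - 8)^2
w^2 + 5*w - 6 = (w - 1)*(w + 6)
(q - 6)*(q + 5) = q^2 - q - 30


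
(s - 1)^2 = s^2 - 2*s + 1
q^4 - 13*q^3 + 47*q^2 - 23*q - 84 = (q - 7)*(q - 4)*(q - 3)*(q + 1)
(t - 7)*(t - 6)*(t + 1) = t^3 - 12*t^2 + 29*t + 42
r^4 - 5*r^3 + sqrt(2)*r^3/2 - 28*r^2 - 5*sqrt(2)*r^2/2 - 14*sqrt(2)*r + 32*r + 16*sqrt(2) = (r - 8)*(r - 1)*(r + 4)*(r + sqrt(2)/2)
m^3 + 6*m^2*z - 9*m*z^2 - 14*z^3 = (m - 2*z)*(m + z)*(m + 7*z)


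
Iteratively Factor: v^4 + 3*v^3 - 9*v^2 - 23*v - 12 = (v + 1)*(v^3 + 2*v^2 - 11*v - 12) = (v + 1)^2*(v^2 + v - 12) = (v + 1)^2*(v + 4)*(v - 3)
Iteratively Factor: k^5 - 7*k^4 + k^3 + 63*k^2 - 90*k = (k + 3)*(k^4 - 10*k^3 + 31*k^2 - 30*k) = (k - 5)*(k + 3)*(k^3 - 5*k^2 + 6*k) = (k - 5)*(k - 2)*(k + 3)*(k^2 - 3*k) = k*(k - 5)*(k - 2)*(k + 3)*(k - 3)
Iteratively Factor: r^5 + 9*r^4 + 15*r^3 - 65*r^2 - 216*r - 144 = (r - 3)*(r^4 + 12*r^3 + 51*r^2 + 88*r + 48) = (r - 3)*(r + 4)*(r^3 + 8*r^2 + 19*r + 12) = (r - 3)*(r + 4)^2*(r^2 + 4*r + 3) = (r - 3)*(r + 1)*(r + 4)^2*(r + 3)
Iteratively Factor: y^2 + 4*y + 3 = (y + 1)*(y + 3)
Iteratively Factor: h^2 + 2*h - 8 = (h - 2)*(h + 4)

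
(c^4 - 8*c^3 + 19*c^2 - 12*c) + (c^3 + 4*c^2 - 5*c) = c^4 - 7*c^3 + 23*c^2 - 17*c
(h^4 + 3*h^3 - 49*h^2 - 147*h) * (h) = h^5 + 3*h^4 - 49*h^3 - 147*h^2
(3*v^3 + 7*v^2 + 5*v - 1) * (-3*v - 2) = -9*v^4 - 27*v^3 - 29*v^2 - 7*v + 2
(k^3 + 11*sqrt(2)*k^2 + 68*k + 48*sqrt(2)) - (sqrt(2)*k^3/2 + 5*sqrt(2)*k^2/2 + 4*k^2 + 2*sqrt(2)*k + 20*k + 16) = -sqrt(2)*k^3/2 + k^3 - 4*k^2 + 17*sqrt(2)*k^2/2 - 2*sqrt(2)*k + 48*k - 16 + 48*sqrt(2)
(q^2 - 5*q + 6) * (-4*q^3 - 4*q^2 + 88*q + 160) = -4*q^5 + 16*q^4 + 84*q^3 - 304*q^2 - 272*q + 960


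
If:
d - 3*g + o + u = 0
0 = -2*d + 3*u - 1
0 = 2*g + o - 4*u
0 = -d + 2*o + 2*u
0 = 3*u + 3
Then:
No Solution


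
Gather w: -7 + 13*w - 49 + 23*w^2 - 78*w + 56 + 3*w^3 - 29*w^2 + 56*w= 3*w^3 - 6*w^2 - 9*w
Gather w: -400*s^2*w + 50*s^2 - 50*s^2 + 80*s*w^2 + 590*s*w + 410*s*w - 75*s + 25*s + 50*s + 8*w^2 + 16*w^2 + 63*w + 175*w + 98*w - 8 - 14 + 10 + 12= w^2*(80*s + 24) + w*(-400*s^2 + 1000*s + 336)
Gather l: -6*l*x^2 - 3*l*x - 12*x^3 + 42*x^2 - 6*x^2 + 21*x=l*(-6*x^2 - 3*x) - 12*x^3 + 36*x^2 + 21*x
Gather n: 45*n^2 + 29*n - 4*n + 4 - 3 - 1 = 45*n^2 + 25*n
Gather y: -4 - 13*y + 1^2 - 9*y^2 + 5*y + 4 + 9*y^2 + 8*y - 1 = 0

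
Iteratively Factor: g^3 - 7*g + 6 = (g - 1)*(g^2 + g - 6) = (g - 1)*(g + 3)*(g - 2)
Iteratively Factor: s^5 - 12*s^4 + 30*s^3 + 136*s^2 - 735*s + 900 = (s - 3)*(s^4 - 9*s^3 + 3*s^2 + 145*s - 300) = (s - 3)^2*(s^3 - 6*s^2 - 15*s + 100) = (s - 5)*(s - 3)^2*(s^2 - s - 20) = (s - 5)^2*(s - 3)^2*(s + 4)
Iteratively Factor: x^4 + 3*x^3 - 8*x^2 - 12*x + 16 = (x - 1)*(x^3 + 4*x^2 - 4*x - 16) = (x - 1)*(x + 4)*(x^2 - 4) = (x - 1)*(x + 2)*(x + 4)*(x - 2)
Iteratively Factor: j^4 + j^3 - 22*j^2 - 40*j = (j)*(j^3 + j^2 - 22*j - 40) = j*(j - 5)*(j^2 + 6*j + 8) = j*(j - 5)*(j + 2)*(j + 4)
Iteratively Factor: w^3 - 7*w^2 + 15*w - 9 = (w - 1)*(w^2 - 6*w + 9) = (w - 3)*(w - 1)*(w - 3)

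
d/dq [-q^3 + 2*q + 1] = 2 - 3*q^2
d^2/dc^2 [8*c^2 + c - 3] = 16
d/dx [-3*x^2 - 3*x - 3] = -6*x - 3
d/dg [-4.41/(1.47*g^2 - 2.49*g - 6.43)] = (12.9654*g - 10.9809)/(-1.47*g^2 + 2.49*g + 6.43)^2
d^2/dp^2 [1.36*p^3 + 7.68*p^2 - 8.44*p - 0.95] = 8.16*p + 15.36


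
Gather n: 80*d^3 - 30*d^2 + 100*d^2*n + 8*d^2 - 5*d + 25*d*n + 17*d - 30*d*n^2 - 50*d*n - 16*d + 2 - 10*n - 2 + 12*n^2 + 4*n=80*d^3 - 22*d^2 - 4*d + n^2*(12 - 30*d) + n*(100*d^2 - 25*d - 6)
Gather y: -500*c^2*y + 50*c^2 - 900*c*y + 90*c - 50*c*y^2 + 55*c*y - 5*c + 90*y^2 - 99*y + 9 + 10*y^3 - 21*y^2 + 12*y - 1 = 50*c^2 + 85*c + 10*y^3 + y^2*(69 - 50*c) + y*(-500*c^2 - 845*c - 87) + 8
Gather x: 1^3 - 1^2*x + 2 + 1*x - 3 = 0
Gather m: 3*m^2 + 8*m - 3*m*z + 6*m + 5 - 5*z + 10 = 3*m^2 + m*(14 - 3*z) - 5*z + 15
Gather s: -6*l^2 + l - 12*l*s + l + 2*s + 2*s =-6*l^2 + 2*l + s*(4 - 12*l)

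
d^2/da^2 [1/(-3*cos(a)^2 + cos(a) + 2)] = (36*sin(a)^4 - 43*sin(a)^2 + 37*cos(a)/4 - 9*cos(3*a)/4 - 7)/((cos(a) - 1)^3*(3*cos(a) + 2)^3)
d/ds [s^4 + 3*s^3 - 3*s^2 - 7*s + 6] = 4*s^3 + 9*s^2 - 6*s - 7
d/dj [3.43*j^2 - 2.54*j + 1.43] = 6.86*j - 2.54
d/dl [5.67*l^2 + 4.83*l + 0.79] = 11.34*l + 4.83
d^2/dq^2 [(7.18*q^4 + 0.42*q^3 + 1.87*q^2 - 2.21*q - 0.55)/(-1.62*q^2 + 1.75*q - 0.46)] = (-37.686384*q^6 + 122.1318*q^5 - 164.035716*q^4 + 91.528816*q^3 + 0.818808000000011*q^2 - 19.770084*q + 5.315746)/(4.251528*q^6 - 13.7781*q^5 + 18.505422*q^4 - 13.183975*q^3 + 5.254626*q^2 - 1.1109*q + 0.097336)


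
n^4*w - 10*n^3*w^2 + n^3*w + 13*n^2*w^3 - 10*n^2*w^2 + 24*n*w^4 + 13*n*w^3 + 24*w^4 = (n - 8*w)*(n - 3*w)*(n + w)*(n*w + w)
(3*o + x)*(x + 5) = 3*o*x + 15*o + x^2 + 5*x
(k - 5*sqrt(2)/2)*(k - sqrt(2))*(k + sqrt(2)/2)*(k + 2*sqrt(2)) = k^4 - sqrt(2)*k^3 - 21*k^2/2 + 11*sqrt(2)*k/2 + 10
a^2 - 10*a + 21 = (a - 7)*(a - 3)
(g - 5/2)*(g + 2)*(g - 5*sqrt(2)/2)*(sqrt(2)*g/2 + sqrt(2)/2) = sqrt(2)*g^4/2 - 5*g^3/2 + sqrt(2)*g^3/4 - 11*sqrt(2)*g^2/4 - 5*g^2/4 - 5*sqrt(2)*g/2 + 55*g/4 + 25/2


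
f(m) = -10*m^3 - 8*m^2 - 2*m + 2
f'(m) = -30*m^2 - 16*m - 2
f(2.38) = -182.89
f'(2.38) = -210.01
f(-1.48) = 19.85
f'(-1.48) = -44.03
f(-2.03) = 56.75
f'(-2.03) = -93.15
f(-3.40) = 309.36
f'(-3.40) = -294.40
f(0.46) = -1.59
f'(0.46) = -15.71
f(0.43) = -1.13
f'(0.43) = -14.43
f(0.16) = 1.43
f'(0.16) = -5.33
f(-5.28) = 1261.51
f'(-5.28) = -753.87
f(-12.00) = 16154.00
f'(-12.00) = -4130.00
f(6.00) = -2458.00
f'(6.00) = -1178.00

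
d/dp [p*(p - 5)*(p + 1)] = 3*p^2 - 8*p - 5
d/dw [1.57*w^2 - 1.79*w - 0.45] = 3.14*w - 1.79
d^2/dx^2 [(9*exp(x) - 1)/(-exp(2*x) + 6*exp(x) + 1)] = (-9*exp(4*x) - 50*exp(3*x) - 72*exp(2*x) + 94*exp(x) - 15)*exp(x)/(exp(6*x) - 18*exp(5*x) + 105*exp(4*x) - 180*exp(3*x) - 105*exp(2*x) - 18*exp(x) - 1)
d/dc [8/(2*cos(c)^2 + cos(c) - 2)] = 8*(4*cos(c) + 1)*sin(c)/(cos(c) + cos(2*c) - 1)^2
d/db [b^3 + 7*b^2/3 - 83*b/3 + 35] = 3*b^2 + 14*b/3 - 83/3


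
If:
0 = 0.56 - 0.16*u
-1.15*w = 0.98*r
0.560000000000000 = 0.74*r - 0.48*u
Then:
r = 3.03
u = 3.50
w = -2.58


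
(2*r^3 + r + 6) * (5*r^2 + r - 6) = 10*r^5 + 2*r^4 - 7*r^3 + 31*r^2 - 36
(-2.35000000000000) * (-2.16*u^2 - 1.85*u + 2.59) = 5.076*u^2 + 4.3475*u - 6.0865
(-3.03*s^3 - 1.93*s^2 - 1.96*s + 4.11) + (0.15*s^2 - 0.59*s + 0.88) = -3.03*s^3 - 1.78*s^2 - 2.55*s + 4.99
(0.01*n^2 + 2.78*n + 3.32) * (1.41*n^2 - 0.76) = 0.0141*n^4 + 3.9198*n^3 + 4.6736*n^2 - 2.1128*n - 2.5232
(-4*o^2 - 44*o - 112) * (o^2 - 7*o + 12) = -4*o^4 - 16*o^3 + 148*o^2 + 256*o - 1344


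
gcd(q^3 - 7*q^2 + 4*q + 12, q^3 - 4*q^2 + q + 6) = q^2 - q - 2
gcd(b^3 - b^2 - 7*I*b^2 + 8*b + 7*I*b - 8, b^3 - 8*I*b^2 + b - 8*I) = b^2 - 7*I*b + 8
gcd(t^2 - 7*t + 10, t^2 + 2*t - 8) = t - 2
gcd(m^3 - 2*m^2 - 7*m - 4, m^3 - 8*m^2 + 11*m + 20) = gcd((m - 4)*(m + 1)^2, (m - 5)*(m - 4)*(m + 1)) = m^2 - 3*m - 4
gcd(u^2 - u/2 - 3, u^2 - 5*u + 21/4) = 1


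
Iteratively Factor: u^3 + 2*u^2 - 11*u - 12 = (u + 1)*(u^2 + u - 12) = (u + 1)*(u + 4)*(u - 3)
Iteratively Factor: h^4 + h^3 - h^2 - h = (h - 1)*(h^3 + 2*h^2 + h) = h*(h - 1)*(h^2 + 2*h + 1) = h*(h - 1)*(h + 1)*(h + 1)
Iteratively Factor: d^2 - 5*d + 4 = (d - 1)*(d - 4)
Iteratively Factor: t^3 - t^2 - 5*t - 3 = (t + 1)*(t^2 - 2*t - 3) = (t + 1)^2*(t - 3)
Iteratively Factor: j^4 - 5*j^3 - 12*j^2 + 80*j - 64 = (j - 1)*(j^3 - 4*j^2 - 16*j + 64) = (j - 4)*(j - 1)*(j^2 - 16) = (j - 4)*(j - 1)*(j + 4)*(j - 4)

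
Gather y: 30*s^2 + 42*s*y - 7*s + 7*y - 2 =30*s^2 - 7*s + y*(42*s + 7) - 2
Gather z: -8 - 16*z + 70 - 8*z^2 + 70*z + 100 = -8*z^2 + 54*z + 162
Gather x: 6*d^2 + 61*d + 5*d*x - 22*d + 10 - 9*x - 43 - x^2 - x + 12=6*d^2 + 39*d - x^2 + x*(5*d - 10) - 21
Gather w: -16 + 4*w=4*w - 16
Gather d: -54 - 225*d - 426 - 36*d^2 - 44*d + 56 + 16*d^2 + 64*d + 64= -20*d^2 - 205*d - 360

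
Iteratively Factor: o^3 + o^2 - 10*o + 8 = (o - 2)*(o^2 + 3*o - 4) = (o - 2)*(o + 4)*(o - 1)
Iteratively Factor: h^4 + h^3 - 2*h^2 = (h - 1)*(h^3 + 2*h^2) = h*(h - 1)*(h^2 + 2*h) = h^2*(h - 1)*(h + 2)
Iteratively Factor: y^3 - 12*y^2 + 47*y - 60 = (y - 3)*(y^2 - 9*y + 20) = (y - 4)*(y - 3)*(y - 5)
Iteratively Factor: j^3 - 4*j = (j + 2)*(j^2 - 2*j) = (j - 2)*(j + 2)*(j)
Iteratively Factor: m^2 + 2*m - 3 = (m - 1)*(m + 3)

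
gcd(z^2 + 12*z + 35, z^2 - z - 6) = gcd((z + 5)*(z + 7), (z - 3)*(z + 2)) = 1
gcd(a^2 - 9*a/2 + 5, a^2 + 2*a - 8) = a - 2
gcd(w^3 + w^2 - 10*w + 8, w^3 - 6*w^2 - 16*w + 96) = w + 4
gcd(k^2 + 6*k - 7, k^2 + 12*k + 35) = k + 7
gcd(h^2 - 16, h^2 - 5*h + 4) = h - 4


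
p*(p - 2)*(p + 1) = p^3 - p^2 - 2*p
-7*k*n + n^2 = n*(-7*k + n)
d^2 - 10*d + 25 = (d - 5)^2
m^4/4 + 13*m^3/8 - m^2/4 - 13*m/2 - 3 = (m/4 + 1/2)*(m - 2)*(m + 1/2)*(m + 6)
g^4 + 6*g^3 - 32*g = g*(g - 2)*(g + 4)^2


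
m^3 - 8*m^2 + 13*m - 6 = (m - 6)*(m - 1)^2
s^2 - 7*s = s*(s - 7)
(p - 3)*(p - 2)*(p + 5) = p^3 - 19*p + 30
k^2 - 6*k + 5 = (k - 5)*(k - 1)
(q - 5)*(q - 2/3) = q^2 - 17*q/3 + 10/3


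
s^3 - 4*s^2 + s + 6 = (s - 3)*(s - 2)*(s + 1)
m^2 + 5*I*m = m*(m + 5*I)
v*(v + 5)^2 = v^3 + 10*v^2 + 25*v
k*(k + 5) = k^2 + 5*k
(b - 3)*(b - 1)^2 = b^3 - 5*b^2 + 7*b - 3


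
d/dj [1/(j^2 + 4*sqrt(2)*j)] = 2*(-j - 2*sqrt(2))/(j^2*(j + 4*sqrt(2))^2)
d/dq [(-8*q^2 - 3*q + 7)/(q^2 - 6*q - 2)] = 3*(17*q^2 + 6*q + 16)/(q^4 - 12*q^3 + 32*q^2 + 24*q + 4)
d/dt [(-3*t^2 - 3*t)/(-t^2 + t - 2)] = 6*(-t^2 + 2*t + 1)/(t^4 - 2*t^3 + 5*t^2 - 4*t + 4)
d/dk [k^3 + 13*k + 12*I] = 3*k^2 + 13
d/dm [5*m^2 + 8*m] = 10*m + 8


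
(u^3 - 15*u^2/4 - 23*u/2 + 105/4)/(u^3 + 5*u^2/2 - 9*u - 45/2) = (4*u^2 - 27*u + 35)/(2*(2*u^2 - u - 15))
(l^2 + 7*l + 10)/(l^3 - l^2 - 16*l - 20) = (l + 5)/(l^2 - 3*l - 10)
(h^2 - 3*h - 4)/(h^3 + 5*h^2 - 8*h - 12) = (h - 4)/(h^2 + 4*h - 12)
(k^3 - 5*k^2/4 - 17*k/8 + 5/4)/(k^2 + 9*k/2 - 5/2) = (4*k^2 - 3*k - 10)/(4*(k + 5))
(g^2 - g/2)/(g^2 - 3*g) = (g - 1/2)/(g - 3)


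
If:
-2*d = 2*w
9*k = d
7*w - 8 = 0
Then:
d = -8/7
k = -8/63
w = 8/7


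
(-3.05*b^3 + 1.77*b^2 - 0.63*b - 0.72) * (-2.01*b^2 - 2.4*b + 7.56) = 6.1305*b^5 + 3.7623*b^4 - 26.0397*b^3 + 16.3404*b^2 - 3.0348*b - 5.4432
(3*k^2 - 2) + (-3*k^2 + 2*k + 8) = 2*k + 6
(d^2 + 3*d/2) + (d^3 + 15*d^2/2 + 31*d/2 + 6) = d^3 + 17*d^2/2 + 17*d + 6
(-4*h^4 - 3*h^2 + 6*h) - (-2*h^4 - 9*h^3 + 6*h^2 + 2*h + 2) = -2*h^4 + 9*h^3 - 9*h^2 + 4*h - 2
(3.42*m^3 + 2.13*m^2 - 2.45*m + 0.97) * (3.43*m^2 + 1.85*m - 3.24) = 11.7306*m^5 + 13.6329*m^4 - 15.5438*m^3 - 8.1066*m^2 + 9.7325*m - 3.1428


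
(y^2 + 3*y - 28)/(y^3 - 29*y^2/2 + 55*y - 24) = 2*(y^2 + 3*y - 28)/(2*y^3 - 29*y^2 + 110*y - 48)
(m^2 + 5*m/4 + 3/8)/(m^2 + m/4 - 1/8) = (4*m + 3)/(4*m - 1)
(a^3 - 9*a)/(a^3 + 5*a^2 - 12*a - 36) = a*(a + 3)/(a^2 + 8*a + 12)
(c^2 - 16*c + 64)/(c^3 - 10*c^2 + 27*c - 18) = (c^2 - 16*c + 64)/(c^3 - 10*c^2 + 27*c - 18)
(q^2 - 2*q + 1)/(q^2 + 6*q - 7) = (q - 1)/(q + 7)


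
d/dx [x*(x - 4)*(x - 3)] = 3*x^2 - 14*x + 12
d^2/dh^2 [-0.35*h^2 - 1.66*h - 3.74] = -0.700000000000000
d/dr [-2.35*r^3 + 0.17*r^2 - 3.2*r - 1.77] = -7.05*r^2 + 0.34*r - 3.2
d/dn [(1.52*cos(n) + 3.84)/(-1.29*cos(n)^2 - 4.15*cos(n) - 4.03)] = (1.9608*sin(n)^2 - 9.9072*cos(n) - 11.7712)*sin(n)/(1.29*cos(n)^2 + 4.15*cos(n) + 4.03)^2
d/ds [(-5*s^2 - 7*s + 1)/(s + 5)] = (-5*s^2 - 50*s - 36)/(s^2 + 10*s + 25)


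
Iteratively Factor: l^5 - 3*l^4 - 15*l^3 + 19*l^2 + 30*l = (l - 5)*(l^4 + 2*l^3 - 5*l^2 - 6*l) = l*(l - 5)*(l^3 + 2*l^2 - 5*l - 6) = l*(l - 5)*(l - 2)*(l^2 + 4*l + 3) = l*(l - 5)*(l - 2)*(l + 1)*(l + 3)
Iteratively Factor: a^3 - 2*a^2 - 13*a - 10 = (a + 2)*(a^2 - 4*a - 5) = (a + 1)*(a + 2)*(a - 5)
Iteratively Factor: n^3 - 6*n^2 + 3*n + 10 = (n + 1)*(n^2 - 7*n + 10) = (n - 5)*(n + 1)*(n - 2)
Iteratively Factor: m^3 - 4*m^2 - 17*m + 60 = (m - 3)*(m^2 - m - 20) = (m - 3)*(m + 4)*(m - 5)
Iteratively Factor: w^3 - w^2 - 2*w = (w - 2)*(w^2 + w) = (w - 2)*(w + 1)*(w)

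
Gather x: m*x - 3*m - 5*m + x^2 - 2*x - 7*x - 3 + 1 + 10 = -8*m + x^2 + x*(m - 9) + 8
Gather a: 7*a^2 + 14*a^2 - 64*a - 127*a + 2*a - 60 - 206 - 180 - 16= 21*a^2 - 189*a - 462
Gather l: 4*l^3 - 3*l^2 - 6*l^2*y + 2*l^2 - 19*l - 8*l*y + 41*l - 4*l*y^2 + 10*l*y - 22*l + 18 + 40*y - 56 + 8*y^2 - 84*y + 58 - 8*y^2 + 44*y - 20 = 4*l^3 + l^2*(-6*y - 1) + l*(-4*y^2 + 2*y)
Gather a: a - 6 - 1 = a - 7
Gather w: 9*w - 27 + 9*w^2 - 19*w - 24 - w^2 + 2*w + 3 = 8*w^2 - 8*w - 48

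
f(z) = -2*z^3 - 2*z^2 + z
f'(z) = -6*z^2 - 4*z + 1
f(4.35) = -198.12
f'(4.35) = -129.94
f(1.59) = -11.51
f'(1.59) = -20.53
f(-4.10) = 100.12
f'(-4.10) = -83.46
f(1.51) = -9.94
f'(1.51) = -18.72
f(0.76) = -1.27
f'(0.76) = -5.51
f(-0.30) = -0.43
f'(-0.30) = 1.66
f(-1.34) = -0.12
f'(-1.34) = -4.41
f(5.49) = -385.73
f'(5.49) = -201.80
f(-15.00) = 6285.00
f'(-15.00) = -1289.00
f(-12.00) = 3156.00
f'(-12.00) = -815.00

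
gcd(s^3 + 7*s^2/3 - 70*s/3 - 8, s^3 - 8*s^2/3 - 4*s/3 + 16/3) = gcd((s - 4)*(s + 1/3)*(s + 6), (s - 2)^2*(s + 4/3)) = 1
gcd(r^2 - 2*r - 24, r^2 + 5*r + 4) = r + 4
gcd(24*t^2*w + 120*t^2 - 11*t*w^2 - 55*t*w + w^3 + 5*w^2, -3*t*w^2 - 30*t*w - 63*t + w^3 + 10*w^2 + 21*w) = 3*t - w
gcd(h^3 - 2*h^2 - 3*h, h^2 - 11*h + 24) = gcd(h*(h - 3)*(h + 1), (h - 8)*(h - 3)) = h - 3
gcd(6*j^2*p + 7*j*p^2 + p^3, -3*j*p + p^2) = p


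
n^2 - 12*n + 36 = (n - 6)^2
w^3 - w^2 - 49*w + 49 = (w - 7)*(w - 1)*(w + 7)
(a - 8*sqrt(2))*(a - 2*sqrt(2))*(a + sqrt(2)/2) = a^3 - 19*sqrt(2)*a^2/2 + 22*a + 16*sqrt(2)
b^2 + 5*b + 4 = (b + 1)*(b + 4)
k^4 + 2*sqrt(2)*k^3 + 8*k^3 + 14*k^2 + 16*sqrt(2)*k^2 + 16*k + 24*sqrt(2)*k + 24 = (k + 2)*(k + 6)*(k + sqrt(2))^2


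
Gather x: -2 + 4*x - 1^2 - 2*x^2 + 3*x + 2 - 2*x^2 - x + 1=-4*x^2 + 6*x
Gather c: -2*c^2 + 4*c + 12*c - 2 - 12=-2*c^2 + 16*c - 14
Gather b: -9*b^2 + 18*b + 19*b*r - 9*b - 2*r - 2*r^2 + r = -9*b^2 + b*(19*r + 9) - 2*r^2 - r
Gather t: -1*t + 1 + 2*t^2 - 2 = 2*t^2 - t - 1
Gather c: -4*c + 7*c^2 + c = 7*c^2 - 3*c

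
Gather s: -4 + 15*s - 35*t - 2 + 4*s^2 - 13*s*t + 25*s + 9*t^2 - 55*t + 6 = 4*s^2 + s*(40 - 13*t) + 9*t^2 - 90*t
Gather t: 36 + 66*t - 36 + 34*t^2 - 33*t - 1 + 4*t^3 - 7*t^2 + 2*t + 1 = 4*t^3 + 27*t^2 + 35*t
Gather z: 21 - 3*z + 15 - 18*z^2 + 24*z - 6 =-18*z^2 + 21*z + 30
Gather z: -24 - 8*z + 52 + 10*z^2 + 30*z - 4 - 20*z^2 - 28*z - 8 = -10*z^2 - 6*z + 16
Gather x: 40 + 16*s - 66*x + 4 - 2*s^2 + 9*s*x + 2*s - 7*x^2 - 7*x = -2*s^2 + 18*s - 7*x^2 + x*(9*s - 73) + 44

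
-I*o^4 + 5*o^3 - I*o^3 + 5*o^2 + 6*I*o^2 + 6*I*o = o*(o + 2*I)*(o + 3*I)*(-I*o - I)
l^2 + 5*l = l*(l + 5)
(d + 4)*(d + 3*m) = d^2 + 3*d*m + 4*d + 12*m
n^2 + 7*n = n*(n + 7)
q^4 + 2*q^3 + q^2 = q^2*(q + 1)^2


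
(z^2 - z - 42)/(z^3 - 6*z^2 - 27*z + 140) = (z + 6)/(z^2 + z - 20)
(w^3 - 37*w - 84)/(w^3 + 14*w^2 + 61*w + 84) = (w - 7)/(w + 7)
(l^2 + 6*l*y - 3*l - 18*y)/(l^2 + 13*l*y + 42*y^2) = (l - 3)/(l + 7*y)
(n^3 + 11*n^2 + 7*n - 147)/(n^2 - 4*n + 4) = (n^3 + 11*n^2 + 7*n - 147)/(n^2 - 4*n + 4)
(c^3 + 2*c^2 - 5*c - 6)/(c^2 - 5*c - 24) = (c^2 - c - 2)/(c - 8)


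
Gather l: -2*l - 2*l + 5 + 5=10 - 4*l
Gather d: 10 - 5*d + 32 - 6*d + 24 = 66 - 11*d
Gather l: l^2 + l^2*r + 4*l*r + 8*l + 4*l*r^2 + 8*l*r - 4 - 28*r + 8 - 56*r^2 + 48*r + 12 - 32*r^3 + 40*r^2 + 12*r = l^2*(r + 1) + l*(4*r^2 + 12*r + 8) - 32*r^3 - 16*r^2 + 32*r + 16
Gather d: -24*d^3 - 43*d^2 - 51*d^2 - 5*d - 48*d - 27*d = -24*d^3 - 94*d^2 - 80*d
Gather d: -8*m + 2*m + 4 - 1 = 3 - 6*m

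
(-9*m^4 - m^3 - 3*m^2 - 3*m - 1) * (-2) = 18*m^4 + 2*m^3 + 6*m^2 + 6*m + 2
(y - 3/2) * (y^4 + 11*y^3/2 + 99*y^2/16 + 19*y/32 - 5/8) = y^5 + 4*y^4 - 33*y^3/16 - 139*y^2/16 - 97*y/64 + 15/16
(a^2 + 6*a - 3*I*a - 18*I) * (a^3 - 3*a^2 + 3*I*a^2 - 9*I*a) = a^5 + 3*a^4 - 9*a^3 + 27*a^2 - 162*a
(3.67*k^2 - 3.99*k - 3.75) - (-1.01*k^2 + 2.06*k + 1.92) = 4.68*k^2 - 6.05*k - 5.67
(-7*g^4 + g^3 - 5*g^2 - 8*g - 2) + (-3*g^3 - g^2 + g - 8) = -7*g^4 - 2*g^3 - 6*g^2 - 7*g - 10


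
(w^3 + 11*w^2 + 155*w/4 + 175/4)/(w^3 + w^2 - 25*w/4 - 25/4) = (2*w^2 + 17*w + 35)/(2*w^2 - 3*w - 5)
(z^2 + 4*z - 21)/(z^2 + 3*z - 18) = (z + 7)/(z + 6)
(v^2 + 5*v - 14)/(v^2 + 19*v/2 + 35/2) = 2*(v - 2)/(2*v + 5)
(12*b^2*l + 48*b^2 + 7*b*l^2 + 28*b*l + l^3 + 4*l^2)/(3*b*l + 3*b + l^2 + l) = (4*b*l + 16*b + l^2 + 4*l)/(l + 1)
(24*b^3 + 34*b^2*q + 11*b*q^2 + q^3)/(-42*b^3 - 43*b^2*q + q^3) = (4*b + q)/(-7*b + q)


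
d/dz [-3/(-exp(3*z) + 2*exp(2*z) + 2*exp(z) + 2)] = (-9*exp(2*z) + 12*exp(z) + 6)*exp(z)/(-exp(3*z) + 2*exp(2*z) + 2*exp(z) + 2)^2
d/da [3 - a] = -1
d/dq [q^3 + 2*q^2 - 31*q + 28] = 3*q^2 + 4*q - 31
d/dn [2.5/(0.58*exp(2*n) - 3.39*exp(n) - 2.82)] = (8.475 - 2.9*exp(n))*exp(n)/(-0.58*exp(2*n) + 3.39*exp(n) + 2.82)^2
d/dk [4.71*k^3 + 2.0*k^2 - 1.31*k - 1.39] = 14.13*k^2 + 4.0*k - 1.31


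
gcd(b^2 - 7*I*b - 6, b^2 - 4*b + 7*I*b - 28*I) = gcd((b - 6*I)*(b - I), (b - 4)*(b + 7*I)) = 1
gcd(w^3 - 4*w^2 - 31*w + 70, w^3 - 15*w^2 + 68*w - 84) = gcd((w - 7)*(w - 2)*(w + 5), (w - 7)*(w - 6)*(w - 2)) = w^2 - 9*w + 14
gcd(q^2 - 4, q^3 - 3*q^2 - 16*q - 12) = q + 2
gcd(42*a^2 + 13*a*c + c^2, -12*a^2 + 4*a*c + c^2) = 6*a + c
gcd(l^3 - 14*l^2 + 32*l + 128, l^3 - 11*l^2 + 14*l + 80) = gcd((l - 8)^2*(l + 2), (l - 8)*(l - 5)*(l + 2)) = l^2 - 6*l - 16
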